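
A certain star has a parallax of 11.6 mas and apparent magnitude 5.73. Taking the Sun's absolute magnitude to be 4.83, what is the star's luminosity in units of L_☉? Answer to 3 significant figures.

d = 1/p = 1000/11.6 mas = 86.21 pc
M = m − 5 log₁₀ d + 5 = 5.73 − 5·1.9355 + 5 = 1.052
M − M_☉ = 1.052 − 4.83 = -3.778
L/L_☉ = 10^(−0.4 × -3.778) = 32.44

L/L_☉ ≈ 32.4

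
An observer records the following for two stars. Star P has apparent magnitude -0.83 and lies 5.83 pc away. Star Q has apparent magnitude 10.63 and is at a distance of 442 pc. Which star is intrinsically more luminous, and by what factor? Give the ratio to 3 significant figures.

Star P is more luminous, by a factor of 6.68.

Star P: M = m − 5 log₁₀ d + 5 = -0.83 − 5·0.7657 + 5 = 0.342
Star Q: M = m − 5 log₁₀ d + 5 = 10.63 − 5·2.6454 + 5 = 2.403
ΔM = M_P − M_Q = 0.342 − (2.403) = -2.061; smaller M is more luminous → Star P.
L ratio = 10^(0.4 |ΔM|) = 10^0.824 = 6.676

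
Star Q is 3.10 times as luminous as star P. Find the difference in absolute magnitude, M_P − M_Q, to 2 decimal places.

Pogson: ΔM = −2.5 log₁₀(ratio) = −2.5 log₁₀(3.10) = −2.5 × 0.4914 = -1.228
Star Q is brighter so has the smaller magnitude: M_P − M_Q is positive.

M_P − M_Q ≈ 1.23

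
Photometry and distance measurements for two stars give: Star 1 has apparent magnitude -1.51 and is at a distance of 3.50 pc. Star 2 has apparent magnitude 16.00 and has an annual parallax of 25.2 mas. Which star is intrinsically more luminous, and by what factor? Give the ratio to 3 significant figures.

Star 1: M = m − 5 log₁₀ d + 5 = -1.51 − 5·0.5441 + 5 = 0.770
Star 2: p = 25.2 mas = 0.0252″ → d = 1/p = 39.68 pc
Star 2: M = m − 5 log₁₀ d + 5 = 16.00 − 5·1.5986 + 5 = 13.007
ΔM = M_1 − M_2 = 0.770 − (13.007) = -12.237; smaller M is more luminous → Star 1.
L ratio = 10^(0.4 |ΔM|) = 10^4.895 = 78510

Star 1 is more luminous, by a factor of 78500.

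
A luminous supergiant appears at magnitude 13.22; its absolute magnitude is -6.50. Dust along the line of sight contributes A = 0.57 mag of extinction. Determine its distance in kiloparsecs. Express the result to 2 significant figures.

m − M = 5 log₁₀(d/10 pc) + A  ⇒  13.22 − (-6.50) − 0.57 = 5 log₁₀(d/10)
19.150 = 5 log₁₀(d/10)
log₁₀ d = (m − M − A)/5 + 1 = 4.8300
d = 10^4.8300 = 67610 pc
= 67.61 kpc

d ≈ 68 kpc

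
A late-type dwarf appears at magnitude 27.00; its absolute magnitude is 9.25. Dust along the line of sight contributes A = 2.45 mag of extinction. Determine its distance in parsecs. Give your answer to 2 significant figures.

d ≈ 11000 pc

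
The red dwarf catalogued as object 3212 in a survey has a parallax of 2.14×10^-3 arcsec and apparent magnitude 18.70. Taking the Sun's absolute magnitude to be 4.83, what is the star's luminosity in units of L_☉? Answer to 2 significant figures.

L/L_☉ ≈ 6.2×10^-3

d = 1/p = 1/2.14×10^-3″ = 467.3 pc
M = m − 5 log₁₀ d + 5 = 18.70 − 5·2.6696 + 5 = 10.352
M − M_☉ = 10.352 − 4.83 = 5.522
L/L_☉ = 10^(−0.4 × 5.522) = 6.183×10^-3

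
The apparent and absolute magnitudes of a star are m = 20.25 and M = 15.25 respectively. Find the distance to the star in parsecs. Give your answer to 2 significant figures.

Distance modulus: m − M = 20.25 − (15.25) = 5.000
m − M = 5 log₁₀ d − 5
log₁₀ d = (m − M)/5 + 1 = 2.0000
d = 10^2.0000 = 100.0 pc

d ≈ 100 pc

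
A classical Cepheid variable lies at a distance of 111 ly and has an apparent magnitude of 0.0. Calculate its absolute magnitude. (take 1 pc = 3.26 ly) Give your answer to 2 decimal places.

d = 111 ly / 3.26 = 34.05 pc
5 log₁₀(d/10 pc) = 5 log₁₀(34.05) − 5 = 2.661
M = m − 5 log₁₀(d/10) = 0.0 − 2.661 = -2.661

M ≈ -2.66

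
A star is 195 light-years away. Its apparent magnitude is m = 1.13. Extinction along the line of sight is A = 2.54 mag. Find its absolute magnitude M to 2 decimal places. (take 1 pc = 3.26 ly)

M ≈ -5.29

d = 195 ly / 3.26 = 59.82 pc
5 log₁₀(d/10 pc) = 5 log₁₀(59.82) − 5 = 3.884
M = m − 5 log₁₀(d/10) − A = 1.13 − 3.884 − 2.54 = -5.294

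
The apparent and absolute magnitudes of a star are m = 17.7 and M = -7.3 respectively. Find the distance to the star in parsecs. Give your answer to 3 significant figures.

μ = m − M = 25.000
m − M = 5 log₁₀ d − 5
log₁₀ d = (m − M)/5 + 1 = 6.0000
d = 10^6.0000 = 1.000×10^6 pc

d ≈ 1.00×10^6 pc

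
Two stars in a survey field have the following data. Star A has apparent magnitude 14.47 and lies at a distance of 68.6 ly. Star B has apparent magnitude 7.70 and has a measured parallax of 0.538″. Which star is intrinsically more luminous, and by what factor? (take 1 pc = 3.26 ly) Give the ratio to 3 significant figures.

Star B is more luminous, by a factor of 3.98.

Star A: d = 68.6 ly / 3.26 = 21.04 pc
Star A: M = m − 5 log₁₀ d + 5 = 14.47 − 5·1.3231 + 5 = 12.854
Star B: d = 1/p = 1/0.538″ = 1.859 pc
Star B: M = m − 5 log₁₀ d + 5 = 7.70 − 5·0.2692 + 5 = 11.354
ΔM = M_A − M_B = 12.854 − (11.354) = 1.501; smaller M is more luminous → Star B.
L ratio = 10^(0.4 |ΔM|) = 10^0.600 = 3.983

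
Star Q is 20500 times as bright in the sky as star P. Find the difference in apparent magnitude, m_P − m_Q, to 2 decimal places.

Pogson: Δm = −2.5 log₁₀(ratio) = −2.5 log₁₀(20500) = −2.5 × 4.3118 = -10.779
Star Q is brighter so has the smaller magnitude: m_P − m_Q is positive.

m_P − m_Q ≈ 10.78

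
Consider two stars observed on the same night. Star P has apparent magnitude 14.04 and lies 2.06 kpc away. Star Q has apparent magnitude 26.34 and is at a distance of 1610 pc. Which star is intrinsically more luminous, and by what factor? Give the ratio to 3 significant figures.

Star P is more luminous, by a factor of 136000.

Star P: d = 2.06 kpc = 2060 pc
Star P: M = m − 5 log₁₀ d + 5 = 14.04 − 5·3.3139 + 5 = 2.471
Star Q: M = m − 5 log₁₀ d + 5 = 26.34 − 5·3.2068 + 5 = 15.306
ΔM = M_P − M_Q = 2.471 − (15.306) = -12.835; smaller M is more luminous → Star P.
L ratio = 10^(0.4 |ΔM|) = 10^5.134 = 136200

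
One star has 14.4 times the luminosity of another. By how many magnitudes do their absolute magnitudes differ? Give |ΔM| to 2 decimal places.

|ΔM| ≈ 2.90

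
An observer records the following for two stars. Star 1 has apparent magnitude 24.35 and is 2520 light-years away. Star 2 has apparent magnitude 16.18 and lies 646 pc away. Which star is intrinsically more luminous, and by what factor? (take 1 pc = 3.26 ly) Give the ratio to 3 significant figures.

Star 1: d = 2520 ly / 3.26 = 773.0 pc
Star 1: M = m − 5 log₁₀ d + 5 = 24.35 − 5·2.8882 + 5 = 14.909
Star 2: M = m − 5 log₁₀ d + 5 = 16.18 − 5·2.8102 + 5 = 7.129
ΔM = M_1 − M_2 = 14.909 − (7.129) = 7.780; smaller M is more luminous → Star 2.
L ratio = 10^(0.4 |ΔM|) = 10^3.112 = 1294

Star 2 is more luminous, by a factor of 1290.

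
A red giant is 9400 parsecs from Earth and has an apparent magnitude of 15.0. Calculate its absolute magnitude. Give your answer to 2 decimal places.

5 log₁₀(d/10 pc) = 5 log₁₀(9400) − 5 = 14.866
M = m − 5 log₁₀(d/10) = 15.0 − 14.866 = 0.134

M ≈ 0.13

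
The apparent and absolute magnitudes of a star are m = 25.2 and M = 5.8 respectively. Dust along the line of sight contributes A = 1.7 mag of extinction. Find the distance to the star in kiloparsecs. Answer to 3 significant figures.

d ≈ 34.7 kpc

m − M = 5 log₁₀(d/10 pc) + A  ⇒  25.2 − (5.8) − 1.7 = 5 log₁₀(d/10)
17.700 = 5 log₁₀(d/10)
log₁₀ d = (m − M − A)/5 + 1 = 4.5400
d = 10^4.5400 = 34670 pc
= 34.67 kpc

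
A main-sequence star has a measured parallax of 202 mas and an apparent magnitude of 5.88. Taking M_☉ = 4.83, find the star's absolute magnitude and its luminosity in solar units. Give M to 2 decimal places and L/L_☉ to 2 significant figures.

d = 1/p = 1000/202 mas = 4.950 pc
M = m − 5 log₁₀ d + 5 = 5.88 − 5·0.6946 + 5 = 7.407
M − M_☉ = 7.407 − 4.83 = 2.577
L/L_☉ = 10^(−0.4 × 2.577) = 0.09317

M ≈ 7.41; L/L_☉ ≈ 0.093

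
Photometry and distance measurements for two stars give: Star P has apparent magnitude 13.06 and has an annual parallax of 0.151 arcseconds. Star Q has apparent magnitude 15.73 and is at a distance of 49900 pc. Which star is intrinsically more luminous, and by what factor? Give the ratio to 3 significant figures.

Star Q is more luminous, by a factor of 4.85×10^6.

Star P: d = 1/p = 1/0.151″ = 6.623 pc
Star P: M = m − 5 log₁₀ d + 5 = 13.06 − 5·0.8210 + 5 = 13.955
Star Q: M = m − 5 log₁₀ d + 5 = 15.73 − 5·4.6981 + 5 = -2.761
ΔM = M_P − M_Q = 13.955 − (-2.761) = 16.715; smaller M is more luminous → Star Q.
L ratio = 10^(0.4 |ΔM|) = 10^6.686 = 4.855×10^6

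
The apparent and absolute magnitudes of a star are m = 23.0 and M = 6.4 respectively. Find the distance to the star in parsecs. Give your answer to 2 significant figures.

d ≈ 21000 pc

μ = m − M = 16.600
m − M = 5 log₁₀ d − 5
log₁₀ d = (m − M)/5 + 1 = 4.3200
d = 10^4.3200 = 20890 pc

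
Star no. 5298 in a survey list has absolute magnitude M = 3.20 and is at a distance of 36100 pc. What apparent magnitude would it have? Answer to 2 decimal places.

m = M + 5 log₁₀ d − 5 = 3.20 + 5·4.5575 − 5 = 20.988

m ≈ 20.99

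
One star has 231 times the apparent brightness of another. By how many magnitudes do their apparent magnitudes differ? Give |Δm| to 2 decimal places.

Pogson: Δm = −2.5 log₁₀(ratio) = −2.5 log₁₀(231) = −2.5 × 2.3636 = -5.909

|Δm| ≈ 5.91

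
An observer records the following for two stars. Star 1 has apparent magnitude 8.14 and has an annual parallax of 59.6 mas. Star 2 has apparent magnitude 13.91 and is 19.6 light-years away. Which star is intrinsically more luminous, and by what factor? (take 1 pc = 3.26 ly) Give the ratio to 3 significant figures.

Star 1 is more luminous, by a factor of 1580.

Star 1: p = 59.6 mas = 0.0596″ → d = 1/p = 16.78 pc
Star 1: M = m − 5 log₁₀ d + 5 = 8.14 − 5·1.2248 + 5 = 7.016
Star 2: d = 19.6 ly / 3.26 = 6.012 pc
Star 2: M = m − 5 log₁₀ d + 5 = 13.91 − 5·0.7790 + 5 = 15.015
ΔM = M_1 − M_2 = 7.016 − (15.015) = -7.999; smaller M is more luminous → Star 1.
L ratio = 10^(0.4 |ΔM|) = 10^3.199 = 1583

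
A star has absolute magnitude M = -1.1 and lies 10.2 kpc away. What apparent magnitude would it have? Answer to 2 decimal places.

m ≈ 13.94

d = 10.2 kpc = 10200 pc
m = M + 5 log₁₀ d − 5 = -1.1 + 5·4.0086 − 5 = 13.943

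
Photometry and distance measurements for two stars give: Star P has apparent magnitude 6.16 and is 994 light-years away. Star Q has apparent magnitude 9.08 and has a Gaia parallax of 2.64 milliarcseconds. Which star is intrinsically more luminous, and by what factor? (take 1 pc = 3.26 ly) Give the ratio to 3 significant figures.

Star P: d = 994 ly / 3.26 = 304.9 pc
Star P: M = m − 5 log₁₀ d + 5 = 6.16 − 5·2.4842 + 5 = -1.261
Star Q: p = 2.64 mas = 2.64×10^-3″ → d = 1/p = 378.8 pc
Star Q: M = m − 5 log₁₀ d + 5 = 9.08 − 5·2.5784 + 5 = 1.188
ΔM = M_P − M_Q = -1.261 − (1.188) = -2.449; smaller M is more luminous → Star P.
L ratio = 10^(0.4 |ΔM|) = 10^0.980 = 9.540

Star P is more luminous, by a factor of 9.54.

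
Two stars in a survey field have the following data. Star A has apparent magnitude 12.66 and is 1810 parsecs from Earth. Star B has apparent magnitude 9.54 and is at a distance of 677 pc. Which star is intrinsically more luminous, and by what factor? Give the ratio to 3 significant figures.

Star A: M = m − 5 log₁₀ d + 5 = 12.66 − 5·3.2577 + 5 = 1.372
Star B: M = m − 5 log₁₀ d + 5 = 9.54 − 5·2.8306 + 5 = 0.387
ΔM = M_A − M_B = 1.372 − (0.387) = 0.985; smaller M is more luminous → Star B.
L ratio = 10^(0.4 |ΔM|) = 10^0.394 = 2.476

Star B is more luminous, by a factor of 2.48.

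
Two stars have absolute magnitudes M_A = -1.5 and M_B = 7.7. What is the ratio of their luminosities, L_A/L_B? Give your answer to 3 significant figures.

L_A/L_B ≈ 4790

ΔM = M_A − M_B = -9.2
L_A/L_B = 10^(−0.4 ΔM) = 10^3.680 = 4786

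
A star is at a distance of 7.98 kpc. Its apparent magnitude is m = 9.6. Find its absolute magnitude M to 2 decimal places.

d = 7.98 kpc = 7980 pc
5 log₁₀(d/10 pc) = 5 log₁₀(7980) − 5 = 14.510
M = m − 5 log₁₀(d/10) = 9.6 − 14.510 = -4.910

M ≈ -4.91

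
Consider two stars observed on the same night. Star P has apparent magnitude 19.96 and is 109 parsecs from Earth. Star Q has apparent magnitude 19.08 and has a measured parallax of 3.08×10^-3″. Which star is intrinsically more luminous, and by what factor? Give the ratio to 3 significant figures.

Star P: M = m − 5 log₁₀ d + 5 = 19.96 − 5·2.0374 + 5 = 14.773
Star Q: d = 1/p = 1/3.08×10^-3″ = 324.7 pc
Star Q: M = m − 5 log₁₀ d + 5 = 19.08 − 5·2.5114 + 5 = 11.523
ΔM = M_P − M_Q = 14.773 − (11.523) = 3.250; smaller M is more luminous → Star Q.
L ratio = 10^(0.4 |ΔM|) = 10^1.300 = 19.95

Star Q is more luminous, by a factor of 20.0.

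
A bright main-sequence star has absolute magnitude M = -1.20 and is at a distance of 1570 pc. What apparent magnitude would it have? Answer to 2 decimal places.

m ≈ 9.78

m = M + 5 log₁₀ d − 5 = -1.20 + 5·3.1959 − 5 = 9.779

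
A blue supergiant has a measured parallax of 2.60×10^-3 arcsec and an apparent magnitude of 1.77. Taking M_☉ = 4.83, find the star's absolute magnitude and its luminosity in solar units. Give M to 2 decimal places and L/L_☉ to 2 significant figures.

M ≈ -6.16; L/L_☉ ≈ 25000

d = 1/p = 1/2.60×10^-3″ = 384.6 pc
M = m − 5 log₁₀ d + 5 = 1.77 − 5·2.5850 + 5 = -6.155
M − M_☉ = -6.155 − 4.83 = -10.985
L/L_☉ = 10^(−0.4 × -10.985) = 24780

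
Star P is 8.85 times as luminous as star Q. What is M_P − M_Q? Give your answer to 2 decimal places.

M_P − M_Q ≈ -2.37

Pogson: ΔM = −2.5 log₁₀(ratio) = −2.5 log₁₀(8.85) = −2.5 × 0.9469 = -2.367
Star P is brighter, so it has the smaller magnitude: the difference is negative.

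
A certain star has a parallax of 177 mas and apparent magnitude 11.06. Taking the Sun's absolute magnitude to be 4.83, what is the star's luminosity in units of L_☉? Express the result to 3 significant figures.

d = 1/p = 1000/177 mas = 5.650 pc
M = m − 5 log₁₀ d + 5 = 11.06 − 5·0.7520 + 5 = 12.300
M − M_☉ = 12.300 − 4.83 = 7.470
L/L_☉ = 10^(−0.4 × 7.470) = 1.028×10^-3

L/L_☉ ≈ 1.03×10^-3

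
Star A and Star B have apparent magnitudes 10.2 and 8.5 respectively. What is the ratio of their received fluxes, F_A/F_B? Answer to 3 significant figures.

F_A/F_B ≈ 0.209

Δm = 10.2 − (8.5) = 1.7
Flux ratio = 10^(−0.4 Δm) = 10^(−0.4 × 1.7) = 10^-0.680 = 0.2089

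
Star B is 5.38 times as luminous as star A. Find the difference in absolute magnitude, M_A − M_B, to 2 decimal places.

M_A − M_B ≈ 1.83

Pogson: ΔM = −2.5 log₁₀(ratio) = −2.5 log₁₀(5.38) = −2.5 × 0.7308 = -1.827
Star B is brighter so has the smaller magnitude: M_A − M_B is positive.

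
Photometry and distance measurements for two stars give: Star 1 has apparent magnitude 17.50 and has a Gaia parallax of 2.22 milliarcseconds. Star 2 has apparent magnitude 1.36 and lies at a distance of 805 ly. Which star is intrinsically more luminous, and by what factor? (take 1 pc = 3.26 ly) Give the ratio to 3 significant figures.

Star 1: p = 2.22 mas = 2.22×10^-3″ → d = 1/p = 450.5 pc
Star 1: M = m − 5 log₁₀ d + 5 = 17.50 − 5·2.6536 + 5 = 9.232
Star 2: d = 805 ly / 3.26 = 246.9 pc
Star 2: M = m − 5 log₁₀ d + 5 = 1.36 − 5·2.3926 + 5 = -5.603
ΔM = M_1 − M_2 = 9.232 − (-5.603) = 14.835; smaller M is more luminous → Star 2.
L ratio = 10^(0.4 |ΔM|) = 10^5.934 = 858700

Star 2 is more luminous, by a factor of 859000.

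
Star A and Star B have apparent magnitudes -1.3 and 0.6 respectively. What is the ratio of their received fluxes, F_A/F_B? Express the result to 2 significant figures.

Δm = -1.3 − (0.6) = -1.9
Flux ratio = 10^(−0.4 Δm) = 10^(−0.4 × -1.9) = 10^0.760 = 5.754

F_A/F_B ≈ 5.8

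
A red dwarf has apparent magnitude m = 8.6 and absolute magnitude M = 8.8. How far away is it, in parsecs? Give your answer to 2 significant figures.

μ = m − M = -0.200
m − M = 5 log₁₀ d − 5
log₁₀ d = (m − M)/5 + 1 = 0.9600
d = 10^0.9600 = 9.120 pc

d ≈ 9.1 pc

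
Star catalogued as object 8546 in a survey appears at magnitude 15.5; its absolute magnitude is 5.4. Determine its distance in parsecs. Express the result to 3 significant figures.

μ = m − M = 10.100
m − M = 5 log₁₀ d − 5
log₁₀ d = (m − M)/5 + 1 = 3.0200
d = 10^3.0200 = 1047 pc

d ≈ 1050 pc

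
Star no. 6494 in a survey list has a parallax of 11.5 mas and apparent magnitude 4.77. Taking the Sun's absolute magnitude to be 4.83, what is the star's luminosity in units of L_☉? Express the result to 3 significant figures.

d = 1/p = 1000/11.5 mas = 86.96 pc
M = m − 5 log₁₀ d + 5 = 4.77 − 5·1.9393 + 5 = 0.073
M − M_☉ = 0.073 − 4.83 = -4.757
L/L_☉ = 10^(−0.4 × -4.757) = 79.91

L/L_☉ ≈ 79.9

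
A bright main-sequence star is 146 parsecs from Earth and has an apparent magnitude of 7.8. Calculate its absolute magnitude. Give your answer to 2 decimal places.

5 log₁₀(d/10 pc) = 5 log₁₀(146.0) − 5 = 5.822
M = m − 5 log₁₀(d/10) = 7.8 − 5.822 = 1.978

M ≈ 1.98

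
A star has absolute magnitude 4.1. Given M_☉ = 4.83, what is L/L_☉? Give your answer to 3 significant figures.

L/L_☉ ≈ 1.96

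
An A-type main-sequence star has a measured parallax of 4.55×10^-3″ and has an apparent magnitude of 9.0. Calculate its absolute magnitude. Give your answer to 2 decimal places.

M ≈ 2.29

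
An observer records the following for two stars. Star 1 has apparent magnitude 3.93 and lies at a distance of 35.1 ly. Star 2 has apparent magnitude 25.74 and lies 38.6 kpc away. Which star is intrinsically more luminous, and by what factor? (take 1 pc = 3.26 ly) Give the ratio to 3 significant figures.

Star 1 is more luminous, by a factor of 41.2.

Star 1: d = 35.1 ly / 3.26 = 10.77 pc
Star 1: M = m − 5 log₁₀ d + 5 = 3.93 − 5·1.0321 + 5 = 3.770
Star 2: d = 38.6 kpc = 38600 pc
Star 2: M = m − 5 log₁₀ d + 5 = 25.74 − 5·4.5866 + 5 = 7.807
ΔM = M_1 − M_2 = 3.770 − (7.807) = -4.038; smaller M is more luminous → Star 1.
L ratio = 10^(0.4 |ΔM|) = 10^1.615 = 41.21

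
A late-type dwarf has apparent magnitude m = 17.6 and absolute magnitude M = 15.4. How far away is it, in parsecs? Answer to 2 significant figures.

Distance modulus: m − M = 17.6 − (15.4) = 2.200
m − M = 5 log₁₀ d − 5
log₁₀ d = (m − M)/5 + 1 = 1.4400
d = 10^1.4400 = 27.54 pc

d ≈ 28 pc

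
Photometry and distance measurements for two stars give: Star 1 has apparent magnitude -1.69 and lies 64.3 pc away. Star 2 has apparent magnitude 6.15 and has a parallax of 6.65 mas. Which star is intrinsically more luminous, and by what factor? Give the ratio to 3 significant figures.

Star 1 is more luminous, by a factor of 250.

Star 1: M = m − 5 log₁₀ d + 5 = -1.69 − 5·1.8082 + 5 = -5.731
Star 2: p = 6.65 mas = 6.65×10^-3″ → d = 1/p = 150.4 pc
Star 2: M = m − 5 log₁₀ d + 5 = 6.15 − 5·2.1772 + 5 = 0.264
ΔM = M_1 − M_2 = -5.731 − (0.264) = -5.995; smaller M is more luminous → Star 1.
L ratio = 10^(0.4 |ΔM|) = 10^2.398 = 250.1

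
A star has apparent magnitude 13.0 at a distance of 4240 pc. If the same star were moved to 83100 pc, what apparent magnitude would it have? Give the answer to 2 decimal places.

m ≈ 19.46

Flux ∝ 1/d², so Δm = 5 log₁₀(d₂/d₁) = 5 log₁₀(83100/4240) = 6.461
m₂ = m₁ + Δm = 13.0 + (6.461) = 19.461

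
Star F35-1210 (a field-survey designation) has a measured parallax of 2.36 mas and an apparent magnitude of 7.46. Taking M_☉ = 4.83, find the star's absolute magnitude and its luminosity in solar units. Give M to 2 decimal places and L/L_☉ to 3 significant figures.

M ≈ -0.68; L/L_☉ ≈ 159

d = 1/p = 1000/2.36 mas = 423.7 pc
M = m − 5 log₁₀ d + 5 = 7.46 − 5·2.6271 + 5 = -0.675
M − M_☉ = -0.675 − 4.83 = -5.505
L/L_☉ = 10^(−0.4 × -5.505) = 159.3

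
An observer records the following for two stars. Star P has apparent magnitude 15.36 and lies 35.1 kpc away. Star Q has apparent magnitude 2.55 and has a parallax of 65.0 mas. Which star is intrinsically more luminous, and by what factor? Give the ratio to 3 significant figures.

Star P is more luminous, by a factor of 39.1.

Star P: d = 35.1 kpc = 35100 pc
Star P: M = m − 5 log₁₀ d + 5 = 15.36 − 5·4.5453 + 5 = -2.367
Star Q: p = 65.0 mas = 0.0650″ → d = 1/p = 15.38 pc
Star Q: M = m − 5 log₁₀ d + 5 = 2.55 − 5·1.1871 + 5 = 1.615
ΔM = M_P − M_Q = -2.367 − (1.615) = -3.981; smaller M is more luminous → Star P.
L ratio = 10^(0.4 |ΔM|) = 10^1.592 = 39.12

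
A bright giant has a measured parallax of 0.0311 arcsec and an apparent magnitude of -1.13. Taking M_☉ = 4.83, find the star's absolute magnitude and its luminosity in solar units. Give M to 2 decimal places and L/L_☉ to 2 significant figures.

M ≈ -3.67; L/L_☉ ≈ 2500

d = 1/p = 1/0.0311″ = 32.15 pc
M = m − 5 log₁₀ d + 5 = -1.13 − 5·1.5072 + 5 = -3.666
M − M_☉ = -3.666 − 4.83 = -8.496
L/L_☉ = 10^(−0.4 × -8.496) = 2503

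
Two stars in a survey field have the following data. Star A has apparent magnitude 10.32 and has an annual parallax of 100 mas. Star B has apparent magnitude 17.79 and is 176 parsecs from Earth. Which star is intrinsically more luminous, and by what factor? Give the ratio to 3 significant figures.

Star A is more luminous, by a factor of 3.14.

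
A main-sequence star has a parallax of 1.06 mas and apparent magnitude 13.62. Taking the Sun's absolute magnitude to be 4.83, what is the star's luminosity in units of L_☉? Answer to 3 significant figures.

L/L_☉ ≈ 2.71

d = 1/p = 1000/1.06 mas = 943.4 pc
M = m − 5 log₁₀ d + 5 = 13.62 − 5·2.9747 + 5 = 3.747
M − M_☉ = 3.747 − 4.83 = -1.083
L/L_☉ = 10^(−0.4 × -1.083) = 2.713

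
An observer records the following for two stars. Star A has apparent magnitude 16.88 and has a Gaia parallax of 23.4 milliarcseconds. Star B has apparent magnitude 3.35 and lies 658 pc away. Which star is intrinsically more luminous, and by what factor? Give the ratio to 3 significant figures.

Star B is more luminous, by a factor of 6.12×10^7.

Star A: p = 23.4 mas = 0.0234″ → d = 1/p = 42.74 pc
Star A: M = m − 5 log₁₀ d + 5 = 16.88 − 5·1.6308 + 5 = 13.726
Star B: M = m − 5 log₁₀ d + 5 = 3.35 − 5·2.8182 + 5 = -5.741
ΔM = M_A − M_B = 13.726 − (-5.741) = 19.467; smaller M is more luminous → Star B.
L ratio = 10^(0.4 |ΔM|) = 10^7.787 = 6.122×10^7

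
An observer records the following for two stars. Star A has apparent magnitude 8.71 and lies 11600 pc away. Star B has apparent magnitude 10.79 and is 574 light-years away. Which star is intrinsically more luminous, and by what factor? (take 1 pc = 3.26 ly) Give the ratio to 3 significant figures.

Star A: M = m − 5 log₁₀ d + 5 = 8.71 − 5·4.0645 + 5 = -6.612
Star B: d = 574 ly / 3.26 = 176.1 pc
Star B: M = m − 5 log₁₀ d + 5 = 10.79 − 5·2.2457 + 5 = 4.562
ΔM = M_A − M_B = -6.612 − (4.562) = -11.174; smaller M is more luminous → Star A.
L ratio = 10^(0.4 |ΔM|) = 10^4.470 = 29480

Star A is more luminous, by a factor of 29500.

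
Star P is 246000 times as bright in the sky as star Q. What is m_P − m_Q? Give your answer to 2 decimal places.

m_P − m_Q ≈ -13.48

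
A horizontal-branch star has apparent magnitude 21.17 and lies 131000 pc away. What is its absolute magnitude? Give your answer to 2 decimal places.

5 log₁₀(d/10 pc) = 5 log₁₀(131000) − 5 = 20.586
M = m − 5 log₁₀(d/10) = 21.17 − 20.586 = 0.584

M ≈ 0.58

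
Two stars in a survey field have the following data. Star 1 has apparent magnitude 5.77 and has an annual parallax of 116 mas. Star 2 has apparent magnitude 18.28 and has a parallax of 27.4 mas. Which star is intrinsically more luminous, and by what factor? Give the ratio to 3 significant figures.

Star 1: p = 116 mas = 0.116″ → d = 1/p = 8.621 pc
Star 1: M = m − 5 log₁₀ d + 5 = 5.77 − 5·0.9355 + 5 = 6.092
Star 2: p = 27.4 mas = 0.0274″ → d = 1/p = 36.50 pc
Star 2: M = m − 5 log₁₀ d + 5 = 18.28 − 5·1.5622 + 5 = 15.469
ΔM = M_1 − M_2 = 6.092 − (15.469) = -9.376; smaller M is more luminous → Star 1.
L ratio = 10^(0.4 |ΔM|) = 10^3.751 = 5631

Star 1 is more luminous, by a factor of 5630.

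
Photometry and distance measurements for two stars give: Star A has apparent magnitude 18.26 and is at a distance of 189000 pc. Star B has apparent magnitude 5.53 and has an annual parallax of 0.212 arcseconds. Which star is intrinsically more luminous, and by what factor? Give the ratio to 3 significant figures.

Star A: M = m − 5 log₁₀ d + 5 = 18.26 − 5·5.2765 + 5 = -3.122
Star B: d = 1/p = 1/0.212″ = 4.717 pc
Star B: M = m − 5 log₁₀ d + 5 = 5.53 − 5·0.6737 + 5 = 7.162
ΔM = M_A − M_B = -3.122 − (7.162) = -10.284; smaller M is more luminous → Star A.
L ratio = 10^(0.4 |ΔM|) = 10^4.114 = 12990

Star A is more luminous, by a factor of 13000.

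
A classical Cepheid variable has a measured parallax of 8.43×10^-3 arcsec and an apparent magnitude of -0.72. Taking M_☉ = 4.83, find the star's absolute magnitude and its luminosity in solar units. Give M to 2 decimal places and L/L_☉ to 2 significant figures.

d = 1/p = 1/8.43×10^-3″ = 118.6 pc
M = m − 5 log₁₀ d + 5 = -0.72 − 5·2.0742 + 5 = -6.091
M − M_☉ = -6.091 − 4.83 = -10.921
L/L_☉ = 10^(−0.4 × -10.921) = 23350

M ≈ -6.09; L/L_☉ ≈ 23000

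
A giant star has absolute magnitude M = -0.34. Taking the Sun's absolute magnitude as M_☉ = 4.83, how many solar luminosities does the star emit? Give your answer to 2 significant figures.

L/L_☉ ≈ 120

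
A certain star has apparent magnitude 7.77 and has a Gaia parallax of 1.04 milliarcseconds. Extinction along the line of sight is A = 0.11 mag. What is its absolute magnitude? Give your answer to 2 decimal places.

M ≈ -2.25

p = 1.04 mas = 1.04×10^-3″ → d = 1/p = 961.5 pc
5 log₁₀(d/10 pc) = 5 log₁₀(961.5) − 5 = 9.915
M = m − 5 log₁₀(d/10) − A = 7.77 − 9.915 − 0.11 = -2.255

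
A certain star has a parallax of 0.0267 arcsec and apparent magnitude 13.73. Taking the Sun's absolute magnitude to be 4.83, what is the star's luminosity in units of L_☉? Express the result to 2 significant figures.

L/L_☉ ≈ 3.9×10^-3

d = 1/p = 1/0.0267″ = 37.45 pc
M = m − 5 log₁₀ d + 5 = 13.73 − 5·1.5735 + 5 = 10.863
M − M_☉ = 10.863 − 4.83 = 6.033
L/L_☉ = 10^(−0.4 × 6.033) = 3.863×10^-3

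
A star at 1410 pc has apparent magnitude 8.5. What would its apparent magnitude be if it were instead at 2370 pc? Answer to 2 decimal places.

m ≈ 9.63

Flux ∝ 1/d², so Δm = 5 log₁₀(d₂/d₁) = 5 log₁₀(2370/1410) = 1.128
m₂ = m₁ + Δm = 8.5 + (1.128) = 9.628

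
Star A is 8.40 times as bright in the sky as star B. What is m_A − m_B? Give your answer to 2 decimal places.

Pogson: Δm = −2.5 log₁₀(ratio) = −2.5 log₁₀(8.40) = −2.5 × 0.9243 = -2.311
Star A is brighter, so it has the smaller magnitude: the difference is negative.

m_A − m_B ≈ -2.31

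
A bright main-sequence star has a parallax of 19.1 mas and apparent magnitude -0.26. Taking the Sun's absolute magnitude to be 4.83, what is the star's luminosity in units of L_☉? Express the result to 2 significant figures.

d = 1/p = 1000/19.1 mas = 52.36 pc
M = m − 5 log₁₀ d + 5 = -0.26 − 5·1.7190 + 5 = -3.855
M − M_☉ = -3.855 − 4.83 = -8.685
L/L_☉ = 10^(−0.4 × -8.685) = 2978

L/L_☉ ≈ 3000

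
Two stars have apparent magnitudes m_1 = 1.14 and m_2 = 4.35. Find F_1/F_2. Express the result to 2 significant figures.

Magnitude difference = -3.21
Flux ratio = 10^(−0.4 Δm) = 10^(−0.4 × -3.21) = 10^1.284 = 19.23

F_1/F_2 ≈ 19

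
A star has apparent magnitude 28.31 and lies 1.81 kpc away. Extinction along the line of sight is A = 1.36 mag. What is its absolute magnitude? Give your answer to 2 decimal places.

M ≈ 15.66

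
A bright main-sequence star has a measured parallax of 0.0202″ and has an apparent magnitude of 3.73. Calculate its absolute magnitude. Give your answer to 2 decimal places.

d = 1/p = 1/0.0202″ = 49.50 pc
5 log₁₀(d/10 pc) = 5 log₁₀(49.50) − 5 = 3.473
M = m − 5 log₁₀(d/10) = 3.73 − 3.473 = 0.257

M ≈ 0.26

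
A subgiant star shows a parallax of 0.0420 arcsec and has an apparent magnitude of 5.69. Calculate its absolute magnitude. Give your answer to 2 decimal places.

M ≈ 3.81

d = 1/p = 1/0.0420″ = 23.81 pc
5 log₁₀(d/10 pc) = 5 log₁₀(23.81) − 5 = 1.884
M = m − 5 log₁₀(d/10) = 5.69 − 1.884 = 3.806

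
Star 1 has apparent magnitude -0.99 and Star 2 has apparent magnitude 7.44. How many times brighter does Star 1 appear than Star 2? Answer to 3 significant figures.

Magnitude difference = -8.43
Flux ratio = 10^(−0.4 Δm) = 10^(−0.4 × -8.43) = 10^3.372 = 2355

2360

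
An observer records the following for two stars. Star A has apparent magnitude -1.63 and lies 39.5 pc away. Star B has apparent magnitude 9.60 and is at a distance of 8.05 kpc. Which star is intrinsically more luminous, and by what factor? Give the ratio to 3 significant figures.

Star B is more luminous, by a factor of 1.34.

Star A: M = m − 5 log₁₀ d + 5 = -1.63 − 5·1.5966 + 5 = -4.613
Star B: d = 8.05 kpc = 8050 pc
Star B: M = m − 5 log₁₀ d + 5 = 9.60 − 5·3.9058 + 5 = -4.929
ΔM = M_A − M_B = -4.613 − (-4.929) = 0.316; smaller M is more luminous → Star B.
L ratio = 10^(0.4 |ΔM|) = 10^0.126 = 1.338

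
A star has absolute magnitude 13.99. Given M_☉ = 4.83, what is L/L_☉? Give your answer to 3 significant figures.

L/L_☉ ≈ 2.17×10^-4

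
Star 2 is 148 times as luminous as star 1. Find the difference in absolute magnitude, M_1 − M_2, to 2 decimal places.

Pogson: ΔM = −2.5 log₁₀(ratio) = −2.5 log₁₀(148) = −2.5 × 2.1703 = -5.426
Star 2 is brighter so has the smaller magnitude: M_1 − M_2 is positive.

M_1 − M_2 ≈ 5.43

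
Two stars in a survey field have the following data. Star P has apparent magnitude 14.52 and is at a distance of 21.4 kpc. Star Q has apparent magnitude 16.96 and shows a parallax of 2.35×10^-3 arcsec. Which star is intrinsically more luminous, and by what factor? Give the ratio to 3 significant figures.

Star P: d = 21.4 kpc = 21400 pc
Star P: M = m − 5 log₁₀ d + 5 = 14.52 − 5·4.3304 + 5 = -2.132
Star Q: d = 1/p = 1/2.35×10^-3″ = 425.5 pc
Star Q: M = m − 5 log₁₀ d + 5 = 16.96 − 5·2.6289 + 5 = 8.815
ΔM = M_P − M_Q = -2.132 − (8.815) = -10.947; smaller M is more luminous → Star P.
L ratio = 10^(0.4 |ΔM|) = 10^4.379 = 23930

Star P is more luminous, by a factor of 23900.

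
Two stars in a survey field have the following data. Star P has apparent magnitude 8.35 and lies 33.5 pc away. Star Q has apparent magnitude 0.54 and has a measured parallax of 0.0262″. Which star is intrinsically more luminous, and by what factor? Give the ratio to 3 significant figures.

Star P: M = m − 5 log₁₀ d + 5 = 8.35 − 5·1.5250 + 5 = 5.725
Star Q: d = 1/p = 1/0.0262″ = 38.17 pc
Star Q: M = m − 5 log₁₀ d + 5 = 0.54 − 5·1.5817 + 5 = -2.368
ΔM = M_P − M_Q = 5.725 − (-2.368) = 8.093; smaller M is more luminous → Star Q.
L ratio = 10^(0.4 |ΔM|) = 10^3.237 = 1727

Star Q is more luminous, by a factor of 1730.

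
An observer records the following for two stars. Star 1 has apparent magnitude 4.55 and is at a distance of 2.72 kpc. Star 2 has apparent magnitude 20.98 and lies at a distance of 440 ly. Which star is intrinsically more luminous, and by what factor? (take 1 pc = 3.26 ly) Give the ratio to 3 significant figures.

Star 1 is more luminous, by a factor of 1.52×10^9.

Star 1: d = 2.72 kpc = 2720 pc
Star 1: M = m − 5 log₁₀ d + 5 = 4.55 − 5·3.4346 + 5 = -7.623
Star 2: d = 440 ly / 3.26 = 135.0 pc
Star 2: M = m − 5 log₁₀ d + 5 = 20.98 − 5·2.1302 + 5 = 15.329
ΔM = M_1 − M_2 = -7.623 − (15.329) = -22.952; smaller M is more luminous → Star 1.
L ratio = 10^(0.4 |ΔM|) = 10^9.181 = 1.516×10^9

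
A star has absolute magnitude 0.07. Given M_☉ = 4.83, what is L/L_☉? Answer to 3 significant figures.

M − M_☉ = 0.07 − 4.83 = -4.760
L/L_☉ = 10^(−0.4 (M − M_☉)) = 10^1.904 = 80.17

L/L_☉ ≈ 80.2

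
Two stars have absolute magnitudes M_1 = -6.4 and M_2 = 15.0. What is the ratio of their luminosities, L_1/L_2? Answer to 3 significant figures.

ΔM = M_1 − M_2 = -21.4
L_1/L_2 = 10^(−0.4 ΔM) = 10^8.560 = 3.631×10^8

L_1/L_2 ≈ 3.63×10^8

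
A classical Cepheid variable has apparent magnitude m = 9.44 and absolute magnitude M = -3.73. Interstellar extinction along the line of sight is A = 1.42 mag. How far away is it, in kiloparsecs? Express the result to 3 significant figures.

d ≈ 2.24 kpc

m − M = 5 log₁₀(d/10 pc) + A  ⇒  9.44 − (-3.73) − 1.42 = 5 log₁₀(d/10)
11.750 = 5 log₁₀(d/10)
log₁₀ d = (m − M − A)/5 + 1 = 3.3500
d = 10^3.3500 = 2239 pc
= 2.239 kpc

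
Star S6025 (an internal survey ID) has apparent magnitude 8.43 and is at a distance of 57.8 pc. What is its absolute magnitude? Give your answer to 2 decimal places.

5 log₁₀(d/10 pc) = 5 log₁₀(57.80) − 5 = 3.810
M = m − 5 log₁₀(d/10) = 8.43 − 3.810 = 4.620

M ≈ 4.62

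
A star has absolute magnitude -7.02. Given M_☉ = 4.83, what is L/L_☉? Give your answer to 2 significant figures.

M − M_☉ = -7.02 − 4.83 = -11.850
L/L_☉ = 10^(−0.4 (M − M_☉)) = 10^4.740 = 54950

L/L_☉ ≈ 55000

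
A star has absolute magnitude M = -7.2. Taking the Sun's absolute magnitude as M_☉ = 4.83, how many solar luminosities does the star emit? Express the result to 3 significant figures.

L/L_☉ ≈ 64900

M − M_☉ = -7.2 − 4.83 = -12.030
L/L_☉ = 10^(−0.4 (M − M_☉)) = 10^4.812 = 64860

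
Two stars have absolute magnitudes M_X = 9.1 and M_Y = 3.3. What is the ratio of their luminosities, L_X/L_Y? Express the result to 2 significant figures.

ΔM = M_X − M_Y = 5.8
L_X/L_Y = 10^(−0.4 ΔM) = 10^-2.320 = 4.786×10^-3

L_X/L_Y ≈ 4.8×10^-3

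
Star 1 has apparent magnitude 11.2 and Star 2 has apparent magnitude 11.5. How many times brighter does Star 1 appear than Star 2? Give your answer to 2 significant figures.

1.3

Δm = 11.2 − (11.5) = -0.3
Flux ratio = 10^(−0.4 Δm) = 10^(−0.4 × -0.3) = 10^0.120 = 1.318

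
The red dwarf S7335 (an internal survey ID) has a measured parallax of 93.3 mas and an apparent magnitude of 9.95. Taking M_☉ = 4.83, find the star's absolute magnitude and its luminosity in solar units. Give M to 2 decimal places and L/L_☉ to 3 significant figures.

d = 1/p = 1000/93.3 mas = 10.72 pc
M = m − 5 log₁₀ d + 5 = 9.95 − 5·1.0301 + 5 = 9.799
M − M_☉ = 9.799 − 4.83 = 4.969
L/L_☉ = 10^(−0.4 × 4.969) = 0.01029

M ≈ 9.80; L/L_☉ ≈ 0.0103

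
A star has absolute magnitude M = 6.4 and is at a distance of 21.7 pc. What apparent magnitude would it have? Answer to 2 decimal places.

m ≈ 8.08

m = M + 5 log₁₀ d − 5 = 6.4 + 5·1.3365 − 5 = 8.082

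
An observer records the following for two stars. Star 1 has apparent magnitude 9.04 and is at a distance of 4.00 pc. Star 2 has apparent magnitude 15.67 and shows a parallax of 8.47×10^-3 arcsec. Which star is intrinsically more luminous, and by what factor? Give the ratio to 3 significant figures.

Star 2 is more luminous, by a factor of 1.94.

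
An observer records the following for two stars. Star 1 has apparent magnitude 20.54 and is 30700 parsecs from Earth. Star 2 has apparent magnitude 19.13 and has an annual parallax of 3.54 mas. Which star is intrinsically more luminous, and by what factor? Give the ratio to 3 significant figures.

Star 1 is more luminous, by a factor of 3220.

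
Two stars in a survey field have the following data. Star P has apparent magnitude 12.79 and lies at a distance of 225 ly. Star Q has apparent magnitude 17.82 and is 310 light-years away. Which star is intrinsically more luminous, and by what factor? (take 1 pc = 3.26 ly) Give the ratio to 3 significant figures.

Star P is more luminous, by a factor of 54.2.

Star P: d = 225 ly / 3.26 = 69.02 pc
Star P: M = m − 5 log₁₀ d + 5 = 12.79 − 5·1.8390 + 5 = 8.595
Star Q: d = 310 ly / 3.26 = 95.09 pc
Star Q: M = m − 5 log₁₀ d + 5 = 17.82 − 5·1.9781 + 5 = 12.929
ΔM = M_P − M_Q = 8.595 − (12.929) = -4.334; smaller M is more luminous → Star P.
L ratio = 10^(0.4 |ΔM|) = 10^1.734 = 54.16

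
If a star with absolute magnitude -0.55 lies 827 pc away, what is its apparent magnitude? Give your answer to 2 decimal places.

m ≈ 9.04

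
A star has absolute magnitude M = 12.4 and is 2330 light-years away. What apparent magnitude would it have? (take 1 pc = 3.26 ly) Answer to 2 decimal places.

m ≈ 21.67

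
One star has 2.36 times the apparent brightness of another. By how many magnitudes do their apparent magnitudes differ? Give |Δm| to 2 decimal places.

|Δm| ≈ 0.93

Pogson: Δm = −2.5 log₁₀(ratio) = −2.5 log₁₀(2.36) = −2.5 × 0.3729 = -0.932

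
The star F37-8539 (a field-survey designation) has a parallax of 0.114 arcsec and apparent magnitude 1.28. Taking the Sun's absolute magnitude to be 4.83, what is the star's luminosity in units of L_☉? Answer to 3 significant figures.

d = 1/p = 1/0.114″ = 8.772 pc
M = m − 5 log₁₀ d + 5 = 1.28 − 5·0.9431 + 5 = 1.565
M − M_☉ = 1.565 − 4.83 = -3.265
L/L_☉ = 10^(−0.4 × -3.265) = 20.24

L/L_☉ ≈ 20.2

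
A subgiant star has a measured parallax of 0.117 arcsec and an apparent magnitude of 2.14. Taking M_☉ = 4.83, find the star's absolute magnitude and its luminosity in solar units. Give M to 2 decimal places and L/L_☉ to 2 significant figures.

M ≈ 2.48; L/L_☉ ≈ 8.7

d = 1/p = 1/0.117″ = 8.547 pc
M = m − 5 log₁₀ d + 5 = 2.14 − 5·0.9318 + 5 = 2.481
M − M_☉ = 2.481 − 4.83 = -2.349
L/L_☉ = 10^(−0.4 × -2.349) = 8.702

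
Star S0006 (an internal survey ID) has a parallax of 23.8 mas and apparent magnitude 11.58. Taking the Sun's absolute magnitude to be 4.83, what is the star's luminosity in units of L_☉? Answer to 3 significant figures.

L/L_☉ ≈ 0.0352

d = 1/p = 1000/23.8 mas = 42.02 pc
M = m − 5 log₁₀ d + 5 = 11.58 − 5·1.6234 + 5 = 8.463
M − M_☉ = 8.463 − 4.83 = 3.633
L/L_☉ = 10^(−0.4 × 3.633) = 0.03522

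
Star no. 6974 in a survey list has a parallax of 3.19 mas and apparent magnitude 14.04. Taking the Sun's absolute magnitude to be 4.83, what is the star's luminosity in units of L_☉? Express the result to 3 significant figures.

L/L_☉ ≈ 0.203

d = 1/p = 1000/3.19 mas = 313.5 pc
M = m − 5 log₁₀ d + 5 = 14.04 − 5·2.4962 + 5 = 6.559
M − M_☉ = 6.559 − 4.83 = 1.729
L/L_☉ = 10^(−0.4 × 1.729) = 0.2034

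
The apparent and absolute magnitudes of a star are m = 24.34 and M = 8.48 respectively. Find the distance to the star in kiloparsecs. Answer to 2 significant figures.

d ≈ 15 kpc

Distance modulus: m − M = 24.34 − (8.48) = 15.860
m − M = 5 log₁₀ d − 5
log₁₀ d = (m − M)/5 + 1 = 4.1720
d = 10^4.1720 = 14860 pc
= 14.86 kpc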